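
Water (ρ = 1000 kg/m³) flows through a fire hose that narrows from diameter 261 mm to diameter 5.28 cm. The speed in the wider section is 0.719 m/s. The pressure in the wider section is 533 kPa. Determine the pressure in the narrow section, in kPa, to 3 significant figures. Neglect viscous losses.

P₂ ≈ 379 kPa

By continuity, v₂ = v₁·A₁/A₂ = 0.719·(535/21.9) = 17.6 m/s.
With no height change, Bernoulli's equation is P₁ + ½ρv₁² = P₂ + ½ρv₂².
P₂ = P₁ − ½ρ(v₂² − v₁²) = 533000 − ½·1000·(17.6² − 0.719²) = 533000 − 154000 = 379000 Pa.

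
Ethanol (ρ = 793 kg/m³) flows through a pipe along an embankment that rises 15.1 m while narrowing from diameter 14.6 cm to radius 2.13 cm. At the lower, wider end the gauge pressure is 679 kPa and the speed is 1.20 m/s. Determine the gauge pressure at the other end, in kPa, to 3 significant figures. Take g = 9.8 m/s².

The volume flow rate is constant, so v₂ = (A₁/A₂)v₁ = (167/14.3)·1.20 = 14.1 m/s.
Applying Bernoulli between the two ends and solving for P₂: P₂ = P₁ + ½ρ(v₁² − v₂²) − ρgΔh.
P₂ = 679000 + ½·793·(1.20² − 14.1²) − 793·9.8·(+15.1) = 679000 + (-78200) − (117000) = 483000 Pa.

P₂ = 483 kPa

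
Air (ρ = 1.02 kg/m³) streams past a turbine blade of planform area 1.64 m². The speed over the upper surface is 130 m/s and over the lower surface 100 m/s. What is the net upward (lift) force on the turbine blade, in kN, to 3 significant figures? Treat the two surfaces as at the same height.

F = 5.77 kN

The faster flow above has the lower pressure; Bernoulli (same height) gives ΔP = ½ρ(v_up² − v_low²).
ΔP = ½·1.02·(130² − 100²) = 3520 Pa.
Lift = ΔP · A = 3520 × 1.64 = 5770 N.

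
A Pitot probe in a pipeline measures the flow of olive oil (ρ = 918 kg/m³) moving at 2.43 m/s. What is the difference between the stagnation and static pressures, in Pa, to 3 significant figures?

ΔP ≈ 2710 Pa

At the stagnation point the flow is brought to rest, so Bernoulli gives P_stag − P_static = ½ρv².
ΔP = ½·918·2.43² = 2710 Pa.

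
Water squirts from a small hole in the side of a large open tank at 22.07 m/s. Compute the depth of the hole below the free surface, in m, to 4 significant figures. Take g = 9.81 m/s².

Torricelli: v = √(2gh), so h = v²/(2g).
h = 22.07²/(2·9.81) = 487.1/19.62 = 24.83 m.

24.83 m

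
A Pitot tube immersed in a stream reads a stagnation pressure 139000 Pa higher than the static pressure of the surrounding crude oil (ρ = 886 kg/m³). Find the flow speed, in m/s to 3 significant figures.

v ≈ 17.7 m/s

Bernoulli between the free stream and the stagnation point: ½ρv² = P_stag − P_static.
v = √(2ΔP/ρ) = √(2·139000/886) = 17.7 m/s.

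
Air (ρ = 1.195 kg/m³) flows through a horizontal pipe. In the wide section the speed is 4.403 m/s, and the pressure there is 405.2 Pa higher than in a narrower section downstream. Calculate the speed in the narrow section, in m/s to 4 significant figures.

v₂ = 26.41 m/s

Along the level pipe P + ½ρv² is conserved, hence v₂² = v₁² + 2(P₁ − P₂)/ρ.
v₂ = √(4.403² + 2·405.2/1.195) = √(19.39 + 678.2) = 26.41 m/s.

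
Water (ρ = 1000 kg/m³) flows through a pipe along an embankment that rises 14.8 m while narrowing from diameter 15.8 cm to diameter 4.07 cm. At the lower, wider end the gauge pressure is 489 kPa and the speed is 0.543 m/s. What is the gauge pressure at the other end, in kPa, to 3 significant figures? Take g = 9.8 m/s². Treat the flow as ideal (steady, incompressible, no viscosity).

Mass conservation (A₁v₁ = A₂v₂) gives v₂ = 0.543 × 196/13.0 = 8.18 m/s.
Energy conservation along the streamline gives P₂ = P₁ − ½ρ(v₂² − v₁²) − ρg(h₂ − h₁).
P₂ = 489000 + ½·1000·(0.543² − 8.18²) − 1000·9.8·(+14.8) = 489000 + (-33300) − (145000) = 311000 Pa.

311 kPa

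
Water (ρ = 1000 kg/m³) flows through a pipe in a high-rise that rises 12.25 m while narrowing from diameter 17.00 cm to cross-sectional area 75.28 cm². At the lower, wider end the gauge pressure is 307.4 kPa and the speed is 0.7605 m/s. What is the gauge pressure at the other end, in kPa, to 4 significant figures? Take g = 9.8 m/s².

Mass conservation (A₁v₁ = A₂v₂) gives v₂ = 0.7605 × 227.0/75.28 = 2.293 m/s.
Bernoulli: P₁ + ½ρv₁² + ρg h₁ = P₂ + ½ρv₂² + ρg h₂, so P₂ = P₁ + ½ρ(v₁² − v₂²) − ρg(h₂ − h₁).
P₂ = 307400 + ½·1000·(0.7605² − 2.293²) − 1000·9.8·(+12.25) = 307400 + (-2340) − (120000) = 185000 Pa.

P₂ ≈ 185.0 kPa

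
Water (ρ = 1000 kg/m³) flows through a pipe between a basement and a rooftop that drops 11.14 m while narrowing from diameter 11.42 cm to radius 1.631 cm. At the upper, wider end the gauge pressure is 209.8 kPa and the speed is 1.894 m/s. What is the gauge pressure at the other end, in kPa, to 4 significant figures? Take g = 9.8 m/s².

Continuity gives A₁v₁ = A₂v₂, so v₂ = (102.4 cm²)/(8.357 cm²) × 1.894 m/s = 23.21 m/s.
Applying Bernoulli between the two ends and solving for P₂: P₂ = P₁ + ½ρ(v₁² − v₂²) − ρgΔh.
P₂ = 209800 + ½·1000·(1.894² − 23.21²) − 1000·9.8·(−11.14) = 209800 + (-267600) − (-109200) = 51330 Pa.

P₂ ≈ 51.33 kPa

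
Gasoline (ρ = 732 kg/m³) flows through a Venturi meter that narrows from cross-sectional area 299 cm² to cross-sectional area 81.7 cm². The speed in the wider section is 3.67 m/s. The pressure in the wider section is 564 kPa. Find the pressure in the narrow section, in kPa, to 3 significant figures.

P₂ = 503 kPa

The volume flow rate is constant, so v₂ = (A₁/A₂)v₁ = (299/81.7)·3.67 = 13.4 m/s.
The pipe is horizontal, so Bernoulli reduces to P₁ + ½ρv₁² = P₂ + ½ρv₂².
P₂ = P₁ − ½ρ(v₂² − v₁²) = 564000 − ½·732·(13.4² − 3.67²) = 564000 − 61100 = 503000 Pa.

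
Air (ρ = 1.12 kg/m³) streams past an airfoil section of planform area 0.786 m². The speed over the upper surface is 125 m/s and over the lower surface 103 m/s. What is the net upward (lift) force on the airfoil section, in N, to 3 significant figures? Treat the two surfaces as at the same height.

With equal heights on the two surfaces, Bernoulli gives P_lower − P_upper = ½ρ(v_upper² − v_lower²).
ΔP = ½·1.12·(125² − 103²) = 2810 Pa.
Lift = ΔP · A = 2810 × 0.786 = 2210 N.

F ≈ 2210 N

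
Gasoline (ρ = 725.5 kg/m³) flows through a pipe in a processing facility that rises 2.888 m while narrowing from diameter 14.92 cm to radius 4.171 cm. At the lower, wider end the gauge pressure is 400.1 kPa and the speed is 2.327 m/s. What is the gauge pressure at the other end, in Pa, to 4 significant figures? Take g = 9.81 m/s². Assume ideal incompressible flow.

By continuity, v₂ = v₁·A₁/A₂ = 2.327·(174.8/54.66) = 7.444 m/s.
Bernoulli: P₁ + ½ρv₁² + ρg h₁ = P₂ + ½ρv₂² + ρg h₂, so P₂ = P₁ + ½ρ(v₁² − v₂²) − ρg(h₂ − h₁).
P₂ = 400100 + ½·725.5·(2.327² − 7.444²) − 725.5·9.81·(+2.888) = 400100 + (-18140) − (20550) = 361400 Pa.

361400 Pa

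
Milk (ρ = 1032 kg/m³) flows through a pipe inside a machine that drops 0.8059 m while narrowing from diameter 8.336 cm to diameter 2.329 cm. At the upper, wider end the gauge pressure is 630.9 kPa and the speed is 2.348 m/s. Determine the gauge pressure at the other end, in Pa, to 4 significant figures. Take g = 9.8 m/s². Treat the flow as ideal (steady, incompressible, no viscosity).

The volume flow rate is constant, so v₂ = (A₁/A₂)v₁ = (54.58/4.260)·2.348 = 30.08 m/s.
Energy conservation along the streamline gives P₂ = P₁ − ½ρ(v₂² − v₁²) − ρg(h₂ − h₁).
P₂ = 630900 + ½·1032·(2.348² − 30.08²) − 1032·9.8·(−0.8059) = 630900 + (-464000) − (-8151) = 175000 Pa.

P₂ ≈ 175000 Pa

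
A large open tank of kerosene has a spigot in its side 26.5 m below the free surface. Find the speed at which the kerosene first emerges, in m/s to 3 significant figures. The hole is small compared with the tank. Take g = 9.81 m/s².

v ≈ 22.8 m/s

The surface is effectively still and both ends are open, so ½v² = gh and v = √(2·9.81·26.5) = 22.8 m/s.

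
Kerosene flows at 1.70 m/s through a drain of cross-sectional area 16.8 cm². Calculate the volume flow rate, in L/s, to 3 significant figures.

Q ≈ 2.86 L/s

Q = A·v = 0.00168 m² × 1.70 m/s = 0.00286 m³/s.
Converting: 0.00286 m³/s × 1000 = 2.86 L/s.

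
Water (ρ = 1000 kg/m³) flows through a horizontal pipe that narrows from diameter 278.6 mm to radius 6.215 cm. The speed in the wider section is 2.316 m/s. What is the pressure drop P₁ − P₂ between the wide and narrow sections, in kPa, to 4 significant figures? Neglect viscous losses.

ΔP = 65.00 kPa

By continuity, v₂ = v₁·A₁/A₂ = 2.316·(609.6/121.3) = 11.63 m/s.
Bernoulli (h₁ = h₂): P₁ − P₂ = ½ρ(v₂² − v₁²).
P₁ − P₂ = ½·1000·(11.63² − 2.316²) = ½·1000·130.0 = 65000 Pa.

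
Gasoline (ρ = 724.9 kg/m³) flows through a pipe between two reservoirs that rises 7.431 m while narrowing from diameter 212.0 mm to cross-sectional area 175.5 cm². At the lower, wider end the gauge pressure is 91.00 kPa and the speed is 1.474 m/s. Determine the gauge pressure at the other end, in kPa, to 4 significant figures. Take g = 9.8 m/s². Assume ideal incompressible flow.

P₂ ≈ 35.81 kPa

Continuity gives A₁v₁ = A₂v₂, so v₂ = (353.0 cm²)/(175.5 cm²) × 1.474 m/s = 2.965 m/s.
Energy conservation along the streamline gives P₂ = P₁ − ½ρ(v₂² − v₁²) − ρg(h₂ − h₁).
P₂ = 91000 + ½·724.9·(1.474² − 2.965²) − 724.9·9.8·(+7.431) = 91000 + (-2398) − (52790) = 35810 Pa.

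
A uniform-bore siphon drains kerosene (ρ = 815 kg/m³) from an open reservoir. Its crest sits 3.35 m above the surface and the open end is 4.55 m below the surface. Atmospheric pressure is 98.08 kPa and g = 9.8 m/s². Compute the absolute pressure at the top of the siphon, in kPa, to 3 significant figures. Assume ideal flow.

P_top = 35.0 kPa

The outlet speed comes from Torricelli: v = √(2g·4.55) = 9.44 m/s.
The bore is uniform, so the speed at the crest is the same v. Bernoulli surface→crest: P_atm = P_top + ½ρv² + ρg·h_top.
P_top = 98080 − ½·815·9.44² − 815·9.8·3.35 = 35000 Pa.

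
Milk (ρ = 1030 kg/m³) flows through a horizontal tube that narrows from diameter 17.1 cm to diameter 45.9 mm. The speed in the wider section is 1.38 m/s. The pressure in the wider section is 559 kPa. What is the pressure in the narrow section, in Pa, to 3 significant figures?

371000 Pa

Mass conservation (A₁v₁ = A₂v₂) gives v₂ = 1.38 × 230/16.5 = 19.2 m/s.
Along the horizontal streamline, P + ½ρv² is constant.
P₂ = P₁ − ½ρ(v₂² − v₁²) = 559000 − ½·1030·(19.2² − 1.38²) = 559000 − 188000 = 371000 Pa.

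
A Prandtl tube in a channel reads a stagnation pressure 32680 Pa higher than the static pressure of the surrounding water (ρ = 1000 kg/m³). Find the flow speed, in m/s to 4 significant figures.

The dynamic pressure equals the rise in static pressure at the stagnation point: ΔP = ½ρv².
v = √(2ΔP/ρ) = √(2·32680/1000) = 8.085 m/s.

8.085 m/s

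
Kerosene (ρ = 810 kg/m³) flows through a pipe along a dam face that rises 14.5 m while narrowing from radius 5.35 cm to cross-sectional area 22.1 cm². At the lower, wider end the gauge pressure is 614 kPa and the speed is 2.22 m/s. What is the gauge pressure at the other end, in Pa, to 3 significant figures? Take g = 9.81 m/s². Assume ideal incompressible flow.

P₂ ≈ 468000 Pa

Continuity gives A₁v₁ = A₂v₂, so v₂ = (89.9 cm²)/(22.1 cm²) × 2.22 m/s = 9.03 m/s.
Energy conservation along the streamline gives P₂ = P₁ − ½ρ(v₂² − v₁²) − ρg(h₂ − h₁).
P₂ = 614000 + ½·810·(2.22² − 9.03²) − 810·9.81·(+14.5) = 614000 + (-31000) − (115000) = 468000 Pa.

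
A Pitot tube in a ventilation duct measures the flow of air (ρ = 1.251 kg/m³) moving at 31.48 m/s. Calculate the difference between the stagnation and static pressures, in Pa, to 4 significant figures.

ΔP ≈ 619.9 Pa

Bernoulli between the free stream and the stagnation point: ½ρv² = P_stag − P_static.
ΔP = ½·1.251·31.48² = 619.9 Pa.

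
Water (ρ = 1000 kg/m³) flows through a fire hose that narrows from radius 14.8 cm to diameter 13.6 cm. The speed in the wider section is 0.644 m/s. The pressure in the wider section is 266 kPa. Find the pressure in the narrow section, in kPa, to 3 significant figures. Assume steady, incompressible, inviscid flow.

By continuity, v₂ = v₁·A₁/A₂ = 0.644·(688/145) = 3.05 m/s.
The pipe is horizontal, so Bernoulli reduces to P₁ + ½ρv₁² = P₂ + ½ρv₂².
P₂ = P₁ − ½ρ(v₂² − v₁²) = 266000 − ½·1000·(3.05² − 0.644²) = 266000 − 4450 = 262000 Pa.

P₂ = 262 kPa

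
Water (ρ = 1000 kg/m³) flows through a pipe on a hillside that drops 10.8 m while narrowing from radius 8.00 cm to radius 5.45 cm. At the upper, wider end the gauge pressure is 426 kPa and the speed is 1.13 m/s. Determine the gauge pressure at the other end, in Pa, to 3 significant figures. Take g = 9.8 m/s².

P₂ = 530000 Pa

Continuity gives A₁v₁ = A₂v₂, so v₂ = (201 cm²)/(93.3 cm²) × 1.13 m/s = 2.43 m/s.
Bernoulli: P₁ + ½ρv₁² + ρg h₁ = P₂ + ½ρv₂² + ρg h₂, so P₂ = P₁ + ½ρ(v₁² − v₂²) − ρg(h₂ − h₁).
P₂ = 426000 + ½·1000·(1.13² − 2.43²) − 1000·9.8·(−10.8) = 426000 + (-2330) − (-106000) = 530000 Pa.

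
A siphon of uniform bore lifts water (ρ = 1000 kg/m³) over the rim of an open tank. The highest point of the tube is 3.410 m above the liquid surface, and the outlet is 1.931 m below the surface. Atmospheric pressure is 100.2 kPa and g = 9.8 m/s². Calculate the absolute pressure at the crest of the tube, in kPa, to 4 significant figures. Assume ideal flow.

P_top = 47.86 kPa

The outlet speed comes from Torricelli: v = √(2g·1.931) = 6.152 m/s.
The bore is uniform, so the speed at the crest is the same v. Bernoulli surface→crest: P_atm = P_top + ½ρv² + ρg·h_top.
P_top = 100200 − ½·1000·6.152² − 1000·9.8·3.410 = 47860 Pa.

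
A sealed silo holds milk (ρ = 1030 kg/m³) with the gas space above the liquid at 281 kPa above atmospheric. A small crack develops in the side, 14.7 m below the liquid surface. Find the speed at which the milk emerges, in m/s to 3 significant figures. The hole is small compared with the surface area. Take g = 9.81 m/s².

Take point 1 at the surface (v₁ ≈ 0) and point 2 at the hole (at atmospheric pressure). Bernoulli: P₁ + ρg h = P_atm + ½ρv₂².
With P₁ − P_atm = 281000 Pa, v₂ = √(2gh + 2ΔP/ρ) = √(2·9.81·14.7 + 2·281000/1030) = 28.9 m/s.

v ≈ 28.9 m/s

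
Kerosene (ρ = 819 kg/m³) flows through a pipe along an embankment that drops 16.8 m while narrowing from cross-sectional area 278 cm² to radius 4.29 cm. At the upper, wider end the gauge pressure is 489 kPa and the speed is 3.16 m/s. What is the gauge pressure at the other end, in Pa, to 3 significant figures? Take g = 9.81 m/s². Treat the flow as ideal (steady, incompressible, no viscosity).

By continuity, v₂ = v₁·A₁/A₂ = 3.16·(278/57.8) = 15.2 m/s.
Energy conservation along the streamline gives P₂ = P₁ − ½ρ(v₂² − v₁²) − ρg(h₂ − h₁).
P₂ = 489000 + ½·819·(3.16² − 15.2²) − 819·9.81·(−16.8) = 489000 + (-90400) − (-135000) = 534000 Pa.

P₂ ≈ 534000 Pa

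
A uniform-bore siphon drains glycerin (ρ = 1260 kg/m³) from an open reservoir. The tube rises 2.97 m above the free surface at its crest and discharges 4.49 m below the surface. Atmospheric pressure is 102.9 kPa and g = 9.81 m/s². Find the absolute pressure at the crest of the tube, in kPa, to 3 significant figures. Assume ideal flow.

The outlet speed comes from Torricelli: v = √(2g·4.49) = 9.39 m/s.
The bore is uniform, so the speed at the crest is the same v. Bernoulli surface→crest: P_atm = P_top + ½ρv² + ρg·h_top.
P_top = 102900 − ½·1260·9.39² − 1260·9.81·2.97 = 10700 Pa.

P_top = 10.7 kPa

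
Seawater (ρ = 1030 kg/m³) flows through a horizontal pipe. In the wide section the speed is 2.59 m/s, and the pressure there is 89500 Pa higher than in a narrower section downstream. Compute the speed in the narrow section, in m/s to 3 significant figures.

v₂ ≈ 13.4 m/s

With h₁ = h₂, rearranging Bernoulli gives v₂ = √(v₁² + 2ΔP/ρ).
v₂ = √(2.59² + 2·89500/1030) = √(6.71 + 174) = 13.4 m/s.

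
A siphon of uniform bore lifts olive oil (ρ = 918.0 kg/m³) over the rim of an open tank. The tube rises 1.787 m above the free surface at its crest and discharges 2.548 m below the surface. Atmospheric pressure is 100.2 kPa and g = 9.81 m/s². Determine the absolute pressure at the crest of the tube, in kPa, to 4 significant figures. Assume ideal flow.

P_top = 61.16 kPa

Bernoulli surface→outlet gives ½v² = g·h_out, so v = √(2·9.81·2.548) = 7.070 m/s.
Continuity keeps v the same throughout the tube; from surface to crest, P_atm + 0 = P_top + ½ρv² + ρg·h_top.
P_top = 100200 − ½·918.0·7.070² − 918.0·9.81·1.787 = 61160 Pa.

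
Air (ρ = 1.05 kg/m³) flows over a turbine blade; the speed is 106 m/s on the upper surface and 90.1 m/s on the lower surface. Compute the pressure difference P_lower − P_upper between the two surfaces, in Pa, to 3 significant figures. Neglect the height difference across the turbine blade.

Bernoulli (same height): P_lower − P_upper = ½ρ(v_upper² − v_lower²).
ΔP = ½·1.05·(106² − 90.1²) = 1640 Pa.

ΔP = 1640 Pa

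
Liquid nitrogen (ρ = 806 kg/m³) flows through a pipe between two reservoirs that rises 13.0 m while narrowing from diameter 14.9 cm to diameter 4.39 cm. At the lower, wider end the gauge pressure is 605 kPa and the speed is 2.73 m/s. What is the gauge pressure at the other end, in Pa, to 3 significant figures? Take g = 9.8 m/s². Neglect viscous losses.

107000 Pa

By continuity, v₂ = v₁·A₁/A₂ = 2.73·(174/15.1) = 31.4 m/s.
Energy conservation along the streamline gives P₂ = P₁ − ½ρ(v₂² − v₁²) − ρg(h₂ − h₁).
P₂ = 605000 + ½·806·(2.73² − 31.4²) − 806·9.8·(+13.0) = 605000 + (-396000) − (103000) = 107000 Pa.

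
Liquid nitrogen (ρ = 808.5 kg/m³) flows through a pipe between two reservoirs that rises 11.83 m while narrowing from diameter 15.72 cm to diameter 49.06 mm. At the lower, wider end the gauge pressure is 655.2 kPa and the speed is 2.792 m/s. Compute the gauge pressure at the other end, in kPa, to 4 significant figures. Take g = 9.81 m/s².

Mass conservation (A₁v₁ = A₂v₂) gives v₂ = 2.792 × 194.1/18.90 = 28.67 m/s.
Energy conservation along the streamline gives P₂ = P₁ − ½ρ(v₂² − v₁²) − ρg(h₂ − h₁).
P₂ = 655200 + ½·808.5·(2.792² − 28.67²) − 808.5·9.81·(+11.83) = 655200 + (-329000) − (93830) = 232300 Pa.

P₂ ≈ 232.3 kPa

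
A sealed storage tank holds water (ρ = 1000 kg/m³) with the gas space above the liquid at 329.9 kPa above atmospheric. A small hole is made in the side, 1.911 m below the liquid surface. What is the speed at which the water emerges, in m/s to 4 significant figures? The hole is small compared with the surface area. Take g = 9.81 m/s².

Take point 1 at the surface (v₁ ≈ 0) and point 2 at the hole (at atmospheric pressure). Bernoulli: P₁ + ρg h = P_atm + ½ρv₂².
With P₁ − P_atm = 329900 Pa, v₂ = √(2gh + 2ΔP/ρ) = √(2·9.81·1.911 + 2·329900/1000) = 26.41 m/s.

v ≈ 26.41 m/s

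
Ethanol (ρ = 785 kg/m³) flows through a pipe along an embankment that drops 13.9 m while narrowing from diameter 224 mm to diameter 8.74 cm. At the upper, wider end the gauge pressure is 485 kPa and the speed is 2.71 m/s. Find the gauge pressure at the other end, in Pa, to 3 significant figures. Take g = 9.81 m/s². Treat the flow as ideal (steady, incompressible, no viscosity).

The volume flow rate is constant, so v₂ = (A₁/A₂)v₁ = (394/60.0)·2.71 = 17.8 m/s.
Bernoulli: P₁ + ½ρv₁² + ρg h₁ = P₂ + ½ρv₂² + ρg h₂, so P₂ = P₁ + ½ρ(v₁² − v₂²) − ρg(h₂ − h₁).
P₂ = 485000 + ½·785·(2.71² − 17.8²) − 785·9.81·(−13.9) = 485000 + (-121000) − (-107000) = 471000 Pa.

P₂ = 471000 Pa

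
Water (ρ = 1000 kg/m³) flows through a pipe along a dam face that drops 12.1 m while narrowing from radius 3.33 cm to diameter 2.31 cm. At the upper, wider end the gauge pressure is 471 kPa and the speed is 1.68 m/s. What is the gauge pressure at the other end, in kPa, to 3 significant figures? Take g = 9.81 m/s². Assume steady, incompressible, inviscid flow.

The volume flow rate is constant, so v₂ = (A₁/A₂)v₁ = (34.8/4.19)·1.68 = 14.0 m/s.
Energy conservation along the streamline gives P₂ = P₁ − ½ρ(v₂² − v₁²) − ρg(h₂ − h₁).
P₂ = 471000 + ½·1000·(1.68² − 14.0²) − 1000·9.81·(−12.1) = 471000 + (-96100) − (-119000) = 494000 Pa.

494 kPa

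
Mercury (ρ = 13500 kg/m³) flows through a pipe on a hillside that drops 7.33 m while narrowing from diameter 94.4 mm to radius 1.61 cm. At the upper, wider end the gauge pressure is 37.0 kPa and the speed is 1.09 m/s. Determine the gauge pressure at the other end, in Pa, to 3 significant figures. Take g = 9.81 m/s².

P₂ = 423000 Pa

The volume flow rate is constant, so v₂ = (A₁/A₂)v₁ = (70.0/8.14)·1.09 = 9.37 m/s.
Bernoulli: P₁ + ½ρv₁² + ρg h₁ = P₂ + ½ρv₂² + ρg h₂, so P₂ = P₁ + ½ρ(v₁² − v₂²) − ρg(h₂ − h₁).
P₂ = 37000 + ½·13500·(1.09² − 9.37²) − 13500·9.81·(−7.33) = 37000 + (-584000) − (-971000) = 423000 Pa.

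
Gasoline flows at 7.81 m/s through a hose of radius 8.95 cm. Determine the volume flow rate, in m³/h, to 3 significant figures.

Q = 708 m³/h

Q = A·v = 0.0252 m² × 7.81 m/s = 0.197 m³/s.
Converting: 0.197 m³/s × 3600 = 708 m³/h.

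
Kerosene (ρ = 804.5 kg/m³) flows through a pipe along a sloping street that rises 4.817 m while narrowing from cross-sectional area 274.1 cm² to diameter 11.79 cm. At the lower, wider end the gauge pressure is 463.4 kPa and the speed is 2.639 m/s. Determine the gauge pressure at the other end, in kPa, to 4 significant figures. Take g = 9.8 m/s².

410.6 kPa

The volume flow rate is constant, so v₂ = (A₁/A₂)v₁ = (274.1/109.2)·2.639 = 6.626 m/s.
Applying Bernoulli between the two ends and solving for P₂: P₂ = P₁ + ½ρ(v₁² − v₂²) − ρgΔh.
P₂ = 463400 + ½·804.5·(2.639² − 6.626²) − 804.5·9.8·(+4.817) = 463400 + (-14860) − (37980) = 410600 Pa.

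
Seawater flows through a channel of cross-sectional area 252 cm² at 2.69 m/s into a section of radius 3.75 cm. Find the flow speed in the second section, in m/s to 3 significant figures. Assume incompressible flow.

Mass conservation (A₁v₁ = A₂v₂) gives v₂ = 2.69 × 252/44.2 = 15.3 m/s.

15.3 m/s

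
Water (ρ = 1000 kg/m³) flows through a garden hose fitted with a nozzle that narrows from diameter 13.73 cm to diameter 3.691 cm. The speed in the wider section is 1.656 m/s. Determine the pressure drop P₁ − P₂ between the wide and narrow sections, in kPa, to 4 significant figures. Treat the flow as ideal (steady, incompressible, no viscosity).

ΔP ≈ 261.2 kPa

By continuity, v₂ = v₁·A₁/A₂ = 1.656·(148.1/10.70) = 22.91 m/s.
Bernoulli (h₁ = h₂): P₁ − P₂ = ½ρ(v₂² − v₁²).
P₁ − P₂ = ½·1000·(22.91² − 1.656²) = ½·1000·522.3 = 261200 Pa.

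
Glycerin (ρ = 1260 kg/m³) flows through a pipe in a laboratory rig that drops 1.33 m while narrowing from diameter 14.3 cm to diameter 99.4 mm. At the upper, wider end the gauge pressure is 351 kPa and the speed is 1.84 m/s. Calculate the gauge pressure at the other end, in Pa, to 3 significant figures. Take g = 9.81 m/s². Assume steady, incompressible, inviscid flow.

Continuity gives A₁v₁ = A₂v₂, so v₂ = (161 cm²)/(77.6 cm²) × 1.84 m/s = 3.81 m/s.
Applying Bernoulli between the two ends and solving for P₂: P₂ = P₁ + ½ρ(v₁² − v₂²) − ρgΔh.
P₂ = 351000 + ½·1260·(1.84² − 3.81²) − 1260·9.81·(−1.33) = 351000 + (-7000) − (-16400) = 360000 Pa.

P₂ ≈ 360000 Pa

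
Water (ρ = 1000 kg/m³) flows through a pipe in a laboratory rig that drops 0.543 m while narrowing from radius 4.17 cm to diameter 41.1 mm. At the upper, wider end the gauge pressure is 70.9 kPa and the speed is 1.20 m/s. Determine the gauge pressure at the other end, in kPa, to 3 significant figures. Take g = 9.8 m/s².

P₂ ≈ 64.7 kPa

Mass conservation (A₁v₁ = A₂v₂) gives v₂ = 1.20 × 54.6/13.3 = 4.94 m/s.
Applying Bernoulli between the two ends and solving for P₂: P₂ = P₁ + ½ρ(v₁² − v₂²) − ρgΔh.
P₂ = 70900 + ½·1000·(1.20² − 4.94²) − 1000·9.8·(−0.543) = 70900 + (-11500) − (-5320) = 64700 Pa.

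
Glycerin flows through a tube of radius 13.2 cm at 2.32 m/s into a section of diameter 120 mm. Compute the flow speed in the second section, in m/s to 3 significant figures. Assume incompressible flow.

Continuity gives A₁v₁ = A₂v₂, so v₂ = (547 cm²)/(113 cm²) × 2.32 m/s = 11.2 m/s.

11.2 m/s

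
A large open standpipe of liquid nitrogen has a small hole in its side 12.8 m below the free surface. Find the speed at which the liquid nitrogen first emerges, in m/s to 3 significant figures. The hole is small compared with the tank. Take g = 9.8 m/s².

Bernoulli from surface to hole (P equal, v_surface ≈ 0): v = √(2gh) = √(2×9.8×12.8) = 15.8 m/s.

v ≈ 15.8 m/s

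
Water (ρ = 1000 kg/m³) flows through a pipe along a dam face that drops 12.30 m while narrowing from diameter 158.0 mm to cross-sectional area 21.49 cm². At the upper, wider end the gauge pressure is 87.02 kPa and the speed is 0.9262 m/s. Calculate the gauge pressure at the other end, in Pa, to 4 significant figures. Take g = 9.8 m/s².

By continuity, v₂ = v₁·A₁/A₂ = 0.9262·(196.1/21.49) = 8.450 m/s.
Bernoulli: P₁ + ½ρv₁² + ρg h₁ = P₂ + ½ρv₂² + ρg h₂, so P₂ = P₁ + ½ρ(v₁² − v₂²) − ρg(h₂ − h₁).
P₂ = 87020 + ½·1000·(0.9262² − 8.450²) − 1000·9.8·(−12.30) = 87020 + (-35270) − (-120500) = 172300 Pa.

172300 Pa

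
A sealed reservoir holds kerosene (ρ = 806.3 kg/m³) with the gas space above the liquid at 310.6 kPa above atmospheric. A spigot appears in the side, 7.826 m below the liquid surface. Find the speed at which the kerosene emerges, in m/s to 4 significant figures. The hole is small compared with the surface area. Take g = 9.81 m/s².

v ≈ 30.40 m/s

Take point 1 at the surface (v₁ ≈ 0) and point 2 at the hole (at atmospheric pressure). Bernoulli: P₁ + ρg h = P_atm + ½ρv₂².
With P₁ − P_atm = 310600 Pa, v₂ = √(2gh + 2ΔP/ρ) = √(2·9.81·7.826 + 2·310600/806.3) = 30.40 m/s.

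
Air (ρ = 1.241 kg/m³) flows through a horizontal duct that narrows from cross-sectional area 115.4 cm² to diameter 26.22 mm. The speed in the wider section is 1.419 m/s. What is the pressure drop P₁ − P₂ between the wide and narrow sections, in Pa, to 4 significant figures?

ΔP ≈ 569.5 Pa

Mass conservation (A₁v₁ = A₂v₂) gives v₂ = 1.419 × 115.4/5.400 = 30.33 m/s.
Along the horizontal streamline, P + ½ρv² is constant.
P₁ − P₂ = ½·1.241·(30.33² − 1.419²) = ½·1.241·917.7 = 569.5 Pa.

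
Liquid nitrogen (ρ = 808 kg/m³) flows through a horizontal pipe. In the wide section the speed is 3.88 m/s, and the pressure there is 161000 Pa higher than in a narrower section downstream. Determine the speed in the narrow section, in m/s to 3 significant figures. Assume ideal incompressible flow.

v₂ = 20.3 m/s

Horizontal Bernoulli: P₁ + ½ρv₁² = P₂ + ½ρv₂², so v₂² = v₁² + 2(P₁ − P₂)/ρ.
v₂ = √(3.88² + 2·161000/808) = √(15.1 + 399) = 20.3 m/s.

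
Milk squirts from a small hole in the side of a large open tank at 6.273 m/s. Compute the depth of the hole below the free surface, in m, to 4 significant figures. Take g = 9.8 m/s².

For a small hole in a large open tank, ½v² = gh, giving h = v²/(2g).
h = 6.273²/(2·9.8) = 39.35/19.60 = 2.008 m.

h = 2.008 m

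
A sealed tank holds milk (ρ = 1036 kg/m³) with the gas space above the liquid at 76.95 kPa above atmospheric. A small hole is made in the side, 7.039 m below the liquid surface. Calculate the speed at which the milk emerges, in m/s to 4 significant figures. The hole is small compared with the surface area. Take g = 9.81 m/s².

Take point 1 at the surface (v₁ ≈ 0) and point 2 at the hole (at atmospheric pressure). Bernoulli: P₁ + ρg h = P_atm + ½ρv₂².
With P₁ − P_atm = 76950 Pa, v₂ = √(2gh + 2ΔP/ρ) = √(2·9.81·7.039 + 2·76950/1036) = 16.93 m/s.

v = 16.93 m/s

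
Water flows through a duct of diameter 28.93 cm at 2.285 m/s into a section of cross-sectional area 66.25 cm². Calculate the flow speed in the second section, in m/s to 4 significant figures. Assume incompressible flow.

The volume flow rate is constant, so v₂ = (A₁/A₂)v₁ = (657.3/66.25)·2.285 = 22.67 m/s.

v₂ = 22.67 m/s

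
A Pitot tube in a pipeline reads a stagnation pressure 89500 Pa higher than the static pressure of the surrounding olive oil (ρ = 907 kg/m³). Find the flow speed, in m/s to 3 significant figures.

The dynamic pressure equals the rise in static pressure at the stagnation point: ΔP = ½ρv².
v = √(2ΔP/ρ) = √(2·89500/907) = 14.0 m/s.

v ≈ 14.0 m/s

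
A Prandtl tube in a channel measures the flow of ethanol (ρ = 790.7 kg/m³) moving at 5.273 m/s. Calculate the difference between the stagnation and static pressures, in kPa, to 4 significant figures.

ΔP = 10.99 kPa

At the stagnation point the flow is brought to rest, so Bernoulli gives P_stag − P_static = ½ρv².
ΔP = ½·790.7·5.273² = 10990 Pa.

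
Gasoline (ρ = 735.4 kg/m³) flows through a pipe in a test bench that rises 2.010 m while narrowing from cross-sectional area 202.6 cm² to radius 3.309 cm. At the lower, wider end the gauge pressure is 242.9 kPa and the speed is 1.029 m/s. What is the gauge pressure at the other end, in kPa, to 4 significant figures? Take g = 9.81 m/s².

P₂ ≈ 215.3 kPa

Continuity gives A₁v₁ = A₂v₂, so v₂ = (202.6 cm²)/(34.40 cm²) × 1.029 m/s = 6.061 m/s.
Applying Bernoulli between the two ends and solving for P₂: P₂ = P₁ + ½ρ(v₁² − v₂²) − ρgΔh.
P₂ = 242900 + ½·735.4·(1.029² − 6.061²) − 735.4·9.81·(+2.010) = 242900 + (-13120) − (14500) = 215300 Pa.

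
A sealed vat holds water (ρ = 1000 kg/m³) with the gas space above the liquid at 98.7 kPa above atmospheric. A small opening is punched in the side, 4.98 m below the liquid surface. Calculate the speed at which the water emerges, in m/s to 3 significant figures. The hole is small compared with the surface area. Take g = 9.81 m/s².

17.2 m/s

Take point 1 at the surface (v₁ ≈ 0) and point 2 at the hole (at atmospheric pressure). Bernoulli: P₁ + ρg h = P_atm + ½ρv₂².
With P₁ − P_atm = 98700 Pa, v₂ = √(2gh + 2ΔP/ρ) = √(2·9.81·4.98 + 2·98700/1000) = 17.2 m/s.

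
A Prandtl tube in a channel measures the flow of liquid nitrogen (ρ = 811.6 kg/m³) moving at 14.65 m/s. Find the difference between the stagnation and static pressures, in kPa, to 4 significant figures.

ΔP = 87.09 kPa

Bernoulli between the free stream and the stagnation point: ½ρv² = P_stag − P_static.
ΔP = ½·811.6·14.65² = 87090 Pa.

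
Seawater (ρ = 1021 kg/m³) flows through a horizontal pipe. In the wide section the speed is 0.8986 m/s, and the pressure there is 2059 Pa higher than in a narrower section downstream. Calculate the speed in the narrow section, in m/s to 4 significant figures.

v₂ ≈ 2.200 m/s

Along the level pipe P + ½ρv² is conserved, hence v₂² = v₁² + 2(P₁ − P₂)/ρ.
v₂ = √(0.8986² + 2·2059/1021) = √(0.8075 + 4.033) = 2.200 m/s.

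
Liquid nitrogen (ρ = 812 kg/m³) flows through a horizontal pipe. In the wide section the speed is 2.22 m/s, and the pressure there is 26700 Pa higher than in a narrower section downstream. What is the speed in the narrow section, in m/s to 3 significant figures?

Horizontal Bernoulli: P₁ + ½ρv₁² = P₂ + ½ρv₂², so v₂² = v₁² + 2(P₁ − P₂)/ρ.
v₂ = √(2.22² + 2·26700/812) = √(4.93 + 65.8) = 8.41 m/s.

8.41 m/s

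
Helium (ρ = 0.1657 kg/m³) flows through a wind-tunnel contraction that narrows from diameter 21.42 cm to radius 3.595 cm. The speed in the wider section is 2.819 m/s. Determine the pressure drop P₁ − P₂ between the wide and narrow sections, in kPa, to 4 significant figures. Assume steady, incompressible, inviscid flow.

ΔP = 0.05120 kPa

Continuity gives A₁v₁ = A₂v₂, so v₂ = (360.4 cm²)/(40.60 cm²) × 2.819 m/s = 25.02 m/s.
With no height change, Bernoulli's equation is P₁ + ½ρv₁² = P₂ + ½ρv₂².
P₁ − P₂ = ½·0.1657·(25.02² − 2.819²) = ½·0.1657·618.0 = 51.20 Pa.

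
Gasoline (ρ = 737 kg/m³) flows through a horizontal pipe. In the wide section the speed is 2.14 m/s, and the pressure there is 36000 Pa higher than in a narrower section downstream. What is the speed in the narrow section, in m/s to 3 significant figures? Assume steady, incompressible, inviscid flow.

Horizontal Bernoulli: P₁ + ½ρv₁² = P₂ + ½ρv₂², so v₂² = v₁² + 2(P₁ − P₂)/ρ.
v₂ = √(2.14² + 2·36000/737) = √(4.58 + 97.7) = 10.1 m/s.

10.1 m/s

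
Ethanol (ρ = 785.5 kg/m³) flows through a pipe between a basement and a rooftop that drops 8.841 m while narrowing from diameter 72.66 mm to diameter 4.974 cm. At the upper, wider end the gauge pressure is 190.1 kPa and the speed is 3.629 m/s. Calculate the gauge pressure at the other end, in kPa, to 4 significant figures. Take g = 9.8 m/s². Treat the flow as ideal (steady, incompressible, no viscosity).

Mass conservation (A₁v₁ = A₂v₂) gives v₂ = 3.629 × 41.46/19.43 = 7.744 m/s.
Applying Bernoulli between the two ends and solving for P₂: P₂ = P₁ + ½ρ(v₁² − v₂²) − ρgΔh.
P₂ = 190100 + ½·785.5·(3.629² − 7.744²) − 785.5·9.8·(−8.841) = 190100 + (-18380) − (-68060) = 239800 Pa.

P₂ ≈ 239.8 kPa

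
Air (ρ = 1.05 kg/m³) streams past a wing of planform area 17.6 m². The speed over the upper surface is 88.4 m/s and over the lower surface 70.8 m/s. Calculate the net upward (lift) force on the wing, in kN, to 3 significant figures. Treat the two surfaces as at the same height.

The faster flow above has the lower pressure; Bernoulli (same height) gives ΔP = ½ρ(v_up² − v_low²).
ΔP = ½·1.05·(88.4² − 70.8²) = 1470 Pa.
Lift = ΔP · A = 1470 × 17.6 = 25900 N.

25.9 kN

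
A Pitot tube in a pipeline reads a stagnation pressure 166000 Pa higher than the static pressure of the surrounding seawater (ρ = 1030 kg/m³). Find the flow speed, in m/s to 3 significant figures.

v = 18.0 m/s

At the stagnation point the flow is brought to rest, so Bernoulli gives P_stag − P_static = ½ρv².
v = √(2ΔP/ρ) = √(2·166000/1030) = 18.0 m/s.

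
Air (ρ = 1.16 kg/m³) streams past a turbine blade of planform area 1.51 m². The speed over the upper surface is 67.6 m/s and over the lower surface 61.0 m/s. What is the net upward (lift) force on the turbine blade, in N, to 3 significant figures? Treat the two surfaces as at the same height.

F = 743 N

From P + ½ρv² = const at equal height, P_low − P_up = ½ρ(v_up² − v_low²).
ΔP = ½·1.16·(67.6² − 61.0²) = 492 Pa.
Lift = ΔP · A = 492 × 1.51 = 743 N.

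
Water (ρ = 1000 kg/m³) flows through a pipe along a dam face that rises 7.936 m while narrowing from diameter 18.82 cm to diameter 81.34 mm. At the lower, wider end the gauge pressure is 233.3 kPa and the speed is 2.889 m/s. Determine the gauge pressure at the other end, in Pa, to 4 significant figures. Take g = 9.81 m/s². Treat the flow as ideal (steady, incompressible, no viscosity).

40020 Pa

By continuity, v₂ = v₁·A₁/A₂ = 2.889·(278.2/51.96) = 15.47 m/s.
Bernoulli: P₁ + ½ρv₁² + ρg h₁ = P₂ + ½ρv₂² + ρg h₂, so P₂ = P₁ + ½ρ(v₁² − v₂²) − ρg(h₂ − h₁).
P₂ = 233300 + ½·1000·(2.889² − 15.47²) − 1000·9.81·(+7.936) = 233300 + (-115400) − (77850) = 40020 Pa.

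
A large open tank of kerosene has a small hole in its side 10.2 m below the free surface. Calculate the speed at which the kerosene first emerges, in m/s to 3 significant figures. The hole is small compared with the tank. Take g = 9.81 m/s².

14.1 m/s

Torricelli's result v = √(2gh) gives v = √(2·9.81·10.2) = 14.1 m/s.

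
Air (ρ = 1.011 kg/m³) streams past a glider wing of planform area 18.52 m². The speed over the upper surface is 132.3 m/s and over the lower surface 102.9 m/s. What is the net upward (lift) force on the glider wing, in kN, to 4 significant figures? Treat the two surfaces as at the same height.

The faster flow above has the lower pressure; Bernoulli (same height) gives ΔP = ½ρ(v_up² − v_low²).
ΔP = ½·1.011·(132.3² − 102.9²) = 3495 Pa.
Lift = ΔP · A = 3495 × 18.52 = 64740 N.

F ≈ 64.74 kN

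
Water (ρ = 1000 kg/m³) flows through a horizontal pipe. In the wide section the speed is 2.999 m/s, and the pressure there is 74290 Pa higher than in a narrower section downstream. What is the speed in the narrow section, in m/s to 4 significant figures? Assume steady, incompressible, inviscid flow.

With h₁ = h₂, rearranging Bernoulli gives v₂ = √(v₁² + 2ΔP/ρ).
v₂ = √(2.999² + 2·74290/1000) = √(8.994 + 148.6) = 12.55 m/s.

v₂ ≈ 12.55 m/s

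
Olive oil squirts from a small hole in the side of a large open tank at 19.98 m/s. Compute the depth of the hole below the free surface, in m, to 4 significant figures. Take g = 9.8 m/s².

For a small hole in a large open tank, ½v² = gh, giving h = v²/(2g).
h = 19.98²/(2·9.8) = 399.2/19.60 = 20.37 m.

h ≈ 20.37 m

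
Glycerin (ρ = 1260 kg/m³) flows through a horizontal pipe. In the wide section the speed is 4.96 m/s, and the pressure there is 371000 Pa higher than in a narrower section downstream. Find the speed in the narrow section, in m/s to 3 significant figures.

With h₁ = h₂, rearranging Bernoulli gives v₂ = √(v₁² + 2ΔP/ρ).
v₂ = √(4.96² + 2·371000/1260) = √(24.6 + 589) = 24.8 m/s.

v₂ ≈ 24.8 m/s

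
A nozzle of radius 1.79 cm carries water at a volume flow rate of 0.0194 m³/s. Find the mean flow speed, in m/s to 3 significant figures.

19.3 m/s

Q = 0.0194 m³/s = 0.0194 m³/s.
v = Q/A = 0.0194 / 0.00101 = 19.3 m/s.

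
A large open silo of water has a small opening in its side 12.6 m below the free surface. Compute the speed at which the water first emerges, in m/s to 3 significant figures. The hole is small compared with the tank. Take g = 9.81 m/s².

v ≈ 15.7 m/s

Bernoulli from surface to hole (P equal, v_surface ≈ 0): v = √(2gh) = √(2×9.81×12.6) = 15.7 m/s.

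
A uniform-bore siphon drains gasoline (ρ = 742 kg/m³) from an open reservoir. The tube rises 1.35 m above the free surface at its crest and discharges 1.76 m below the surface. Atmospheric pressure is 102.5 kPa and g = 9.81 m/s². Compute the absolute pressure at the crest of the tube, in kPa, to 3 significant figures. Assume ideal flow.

Bernoulli surface→outlet gives ½v² = g·h_out, so v = √(2·9.81·1.76) = 5.88 m/s.
With constant cross-section the crest speed equals v; applying Bernoulli from the surface up to the crest, P_top = P_atm − ½ρv² − ρg·h_top.
P_top = 102500 − ½·742·5.88² − 742·9.81·1.35 = 79900 Pa.

P_top = 79.9 kPa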